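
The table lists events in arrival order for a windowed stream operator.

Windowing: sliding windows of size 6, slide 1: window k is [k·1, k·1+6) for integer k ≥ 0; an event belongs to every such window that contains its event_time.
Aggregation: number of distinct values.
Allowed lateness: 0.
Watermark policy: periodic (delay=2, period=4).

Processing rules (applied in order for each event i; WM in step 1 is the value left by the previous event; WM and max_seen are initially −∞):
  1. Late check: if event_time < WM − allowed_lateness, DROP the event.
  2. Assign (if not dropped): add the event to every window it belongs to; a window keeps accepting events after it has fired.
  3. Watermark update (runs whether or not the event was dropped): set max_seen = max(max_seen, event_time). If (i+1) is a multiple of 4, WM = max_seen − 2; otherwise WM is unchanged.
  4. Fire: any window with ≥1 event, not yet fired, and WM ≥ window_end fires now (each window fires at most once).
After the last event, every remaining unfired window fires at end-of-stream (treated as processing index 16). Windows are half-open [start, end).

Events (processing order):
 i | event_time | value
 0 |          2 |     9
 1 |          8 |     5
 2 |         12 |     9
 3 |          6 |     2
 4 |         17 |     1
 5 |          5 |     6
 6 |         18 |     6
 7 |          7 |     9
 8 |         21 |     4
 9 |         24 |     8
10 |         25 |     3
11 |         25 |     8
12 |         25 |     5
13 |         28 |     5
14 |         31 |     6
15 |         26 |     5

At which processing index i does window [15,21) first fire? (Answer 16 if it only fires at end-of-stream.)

11

i=0 t=2 v=9: → [2,8),[1,7),[0,6); WM=−∞
i=1 t=8 v=5: → [8,14),[7,13),[6,12),[5,11),[4,10),[3,9); WM=−∞
i=2 t=12 v=9: → [12,18),[11,17),[10,16),[9,15),[8,14),[7,13); WM=−∞
i=3 t=6 v=2: → [6,12),[5,11),[4,10),[3,9),[2,8),[1,7); WM=10; [0,6) fires=1 [1,7) fires=2 [2,8) fires=2 [3,9) fires=2 [4,10) fires=2
i=4 t=17 v=1: → [17,23),[16,22),[15,21),[14,20),[13,19),[12,18); WM=10
i=5 t=5 v=6: DROP (t<10-0); WM=10
i=6 t=18 v=6: → [18,24),[17,23),[16,22),[15,21),[14,20),[13,19); WM=10
i=7 t=7 v=9: DROP (t<10-0); WM=16; [5,11) fires=2 [6,12) fires=2 [7,13) fires=2 [8,14) fires=2 [9,15) fires=1 [10,16) fires=1
i=8 t=21 v=4: → [21,27),[20,26),[19,25),[18,24),[17,23),[16,22); WM=16
i=9 t=24 v=8: → [24,30),[23,29),[22,28),[21,27),[20,26),[19,25); WM=16
i=10 t=25 v=3: → [25,31),[24,30),[23,29),[22,28),[21,27),[20,26); WM=16
i=11 t=25 v=8: → [25,31),[24,30),[23,29),[22,28),[21,27),[20,26); WM=23; [11,17) fires=1 [12,18) fires=2 [13,19) fires=2 [14,20) fires=2 [15,21) fires=2 [16,22) fires=3 [17,23) fires=3
i=12 t=25 v=5: → [25,31),[24,30),[23,29),[22,28),[21,27),[20,26); WM=23
i=13 t=28 v=5: → [28,34),[27,33),[26,32),[25,31),[24,30),[23,29); WM=23
i=14 t=31 v=6: → [31,37),[30,36),[29,35),[28,34),[27,33),[26,32); WM=23
i=15 t=26 v=5: → [26,32),[25,31),[24,30),[23,29),[22,28),[21,27); WM=29; [18,24) fires=2 [19,25) fires=2 [20,26) fires=4 [21,27) fires=4 [22,28) fires=3 [23,29) fires=3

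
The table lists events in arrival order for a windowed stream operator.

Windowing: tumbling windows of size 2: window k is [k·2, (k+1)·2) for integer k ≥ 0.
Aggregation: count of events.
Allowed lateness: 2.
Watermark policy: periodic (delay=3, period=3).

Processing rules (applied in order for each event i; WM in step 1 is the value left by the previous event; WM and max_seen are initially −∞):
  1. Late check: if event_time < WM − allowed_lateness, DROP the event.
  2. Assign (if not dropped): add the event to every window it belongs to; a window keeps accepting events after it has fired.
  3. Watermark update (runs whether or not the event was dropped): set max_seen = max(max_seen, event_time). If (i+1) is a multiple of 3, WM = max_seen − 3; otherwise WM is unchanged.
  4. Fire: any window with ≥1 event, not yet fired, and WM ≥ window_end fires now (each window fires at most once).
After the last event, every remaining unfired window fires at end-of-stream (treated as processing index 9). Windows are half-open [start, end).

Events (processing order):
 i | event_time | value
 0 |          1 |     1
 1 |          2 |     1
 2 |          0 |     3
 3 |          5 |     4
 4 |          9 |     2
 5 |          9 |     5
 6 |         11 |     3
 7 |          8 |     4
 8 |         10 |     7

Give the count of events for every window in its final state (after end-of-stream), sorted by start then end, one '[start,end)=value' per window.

i=0 t=1 v=1: → [0,2); WM=−∞
i=1 t=2 v=1: → [2,4); WM=−∞
i=2 t=0 v=3: → [0,2); WM=-1
i=3 t=5 v=4: → [4,6); WM=-1
i=4 t=9 v=2: → [8,10); WM=-1
i=5 t=9 v=5: → [8,10); WM=6; [0,2) fires=2 [2,4) fires=1 [4,6) fires=1
i=6 t=11 v=3: → [10,12); WM=6
i=7 t=8 v=4: → [8,10); WM=6
i=8 t=10 v=7: → [10,12); WM=8

[0,2)=2 [2,4)=1 [4,6)=1 [8,10)=3 [10,12)=2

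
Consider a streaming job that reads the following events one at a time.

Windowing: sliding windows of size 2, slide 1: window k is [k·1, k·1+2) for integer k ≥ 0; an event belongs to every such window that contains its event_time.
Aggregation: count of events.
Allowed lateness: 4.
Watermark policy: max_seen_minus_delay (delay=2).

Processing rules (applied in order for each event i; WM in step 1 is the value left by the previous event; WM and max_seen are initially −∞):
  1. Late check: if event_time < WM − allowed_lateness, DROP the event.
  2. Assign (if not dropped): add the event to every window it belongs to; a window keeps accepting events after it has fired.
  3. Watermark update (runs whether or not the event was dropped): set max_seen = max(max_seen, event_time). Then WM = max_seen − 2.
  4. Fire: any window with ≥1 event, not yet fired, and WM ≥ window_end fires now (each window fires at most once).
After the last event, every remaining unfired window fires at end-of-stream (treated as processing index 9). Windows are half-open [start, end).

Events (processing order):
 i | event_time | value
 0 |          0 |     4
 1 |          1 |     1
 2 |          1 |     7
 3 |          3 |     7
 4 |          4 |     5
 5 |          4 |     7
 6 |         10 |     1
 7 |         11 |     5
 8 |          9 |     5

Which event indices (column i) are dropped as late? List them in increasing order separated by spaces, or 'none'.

i=0 t=0 v=4: → [0,2); WM=-2
i=1 t=1 v=1: → [1,3),[0,2); WM=-1
i=2 t=1 v=7: → [1,3),[0,2); WM=-1
i=3 t=3 v=7: → [3,5),[2,4); WM=1
i=4 t=4 v=5: → [4,6),[3,5); WM=2; [0,2) fires=3
i=5 t=4 v=7: → [4,6),[3,5); WM=2
i=6 t=10 v=1: → [10,12),[9,11); WM=8; [1,3) fires=2 [2,4) fires=1 [3,5) fires=3 [4,6) fires=2
i=7 t=11 v=5: → [11,13),[10,12); WM=9
i=8 t=9 v=5: → [9,11),[8,10); WM=9

none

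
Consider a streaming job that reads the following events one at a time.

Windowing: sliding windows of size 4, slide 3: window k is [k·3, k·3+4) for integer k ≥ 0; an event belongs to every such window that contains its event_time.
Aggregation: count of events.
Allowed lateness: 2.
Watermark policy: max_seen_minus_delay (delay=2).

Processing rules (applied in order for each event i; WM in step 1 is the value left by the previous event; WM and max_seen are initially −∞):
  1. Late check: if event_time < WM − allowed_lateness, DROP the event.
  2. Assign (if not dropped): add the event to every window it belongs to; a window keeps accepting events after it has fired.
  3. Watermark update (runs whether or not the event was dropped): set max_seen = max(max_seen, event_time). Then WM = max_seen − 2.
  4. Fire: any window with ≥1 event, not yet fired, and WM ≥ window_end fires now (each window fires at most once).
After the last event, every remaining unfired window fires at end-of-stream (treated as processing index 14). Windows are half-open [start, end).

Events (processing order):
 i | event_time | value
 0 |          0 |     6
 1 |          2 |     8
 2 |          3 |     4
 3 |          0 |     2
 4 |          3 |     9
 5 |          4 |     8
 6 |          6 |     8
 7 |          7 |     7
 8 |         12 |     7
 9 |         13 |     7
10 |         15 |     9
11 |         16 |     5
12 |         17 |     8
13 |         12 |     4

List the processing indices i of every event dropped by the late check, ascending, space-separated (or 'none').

i=0 t=0 v=6: → [0,4); WM=-2
i=1 t=2 v=8: → [0,4); WM=0
i=2 t=3 v=4: → [3,7),[0,4); WM=1
i=3 t=0 v=2: → [0,4); WM=1
i=4 t=3 v=9: → [3,7),[0,4); WM=1
i=5 t=4 v=8: → [3,7); WM=2
i=6 t=6 v=8: → [6,10),[3,7); WM=4; [0,4) fires=5
i=7 t=7 v=7: → [6,10); WM=5
i=8 t=12 v=7: → [12,16),[9,13); WM=10; [3,7) fires=4 [6,10) fires=2
i=9 t=13 v=7: → [12,16); WM=11
i=10 t=15 v=9: → [15,19),[12,16); WM=13; [9,13) fires=1
i=11 t=16 v=5: → [15,19); WM=14
i=12 t=17 v=8: → [15,19); WM=15
i=13 t=12 v=4: DROP (t<15-2); WM=15

13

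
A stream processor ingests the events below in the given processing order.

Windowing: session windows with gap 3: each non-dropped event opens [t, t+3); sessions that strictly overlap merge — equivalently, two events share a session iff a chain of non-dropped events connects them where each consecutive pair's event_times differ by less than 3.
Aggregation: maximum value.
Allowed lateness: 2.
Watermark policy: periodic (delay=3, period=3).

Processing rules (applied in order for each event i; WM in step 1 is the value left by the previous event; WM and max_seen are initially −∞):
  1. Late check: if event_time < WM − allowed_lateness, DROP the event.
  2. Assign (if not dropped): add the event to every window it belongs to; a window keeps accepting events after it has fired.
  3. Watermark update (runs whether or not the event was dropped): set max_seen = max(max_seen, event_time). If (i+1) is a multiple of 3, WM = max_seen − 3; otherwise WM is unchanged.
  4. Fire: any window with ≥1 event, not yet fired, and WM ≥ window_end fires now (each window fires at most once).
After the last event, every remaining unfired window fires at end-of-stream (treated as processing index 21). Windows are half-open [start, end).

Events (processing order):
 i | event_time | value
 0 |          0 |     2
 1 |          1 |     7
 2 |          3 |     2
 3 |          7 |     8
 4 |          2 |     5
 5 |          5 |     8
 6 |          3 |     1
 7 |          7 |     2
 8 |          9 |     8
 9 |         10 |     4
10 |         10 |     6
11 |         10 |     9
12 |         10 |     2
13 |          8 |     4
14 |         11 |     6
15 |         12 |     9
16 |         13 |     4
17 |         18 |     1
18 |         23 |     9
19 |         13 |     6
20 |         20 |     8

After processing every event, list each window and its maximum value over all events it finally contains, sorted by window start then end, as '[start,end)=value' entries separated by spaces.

[0,16)=9 [18,23)=8 [23,26)=9

i=0 t=0 v=2: → [0,3); WM=−∞
i=1 t=1 v=7: → [0,4); WM=−∞
i=2 t=3 v=2: → [0,6); WM=0
i=3 t=7 v=8: → [7,10); WM=0
i=4 t=2 v=5: → [0,6); WM=0
i=5 t=5 v=8: → [0,10); WM=4
i=6 t=3 v=1: → [0,10); WM=4
i=7 t=7 v=2: → [0,10); WM=4
i=8 t=9 v=8: → [0,12); WM=6
i=9 t=10 v=4: → [0,13); WM=6
i=10 t=10 v=6: → [0,13); WM=6
i=11 t=10 v=9: → [0,13); WM=7
i=12 t=10 v=2: → [0,13); WM=7
i=13 t=8 v=4: → [0,13); WM=7
i=14 t=11 v=6: → [0,14); WM=8
i=15 t=12 v=9: → [0,15); WM=8
i=16 t=13 v=4: → [0,16); WM=8
i=17 t=18 v=1: → [18,21); WM=15
i=18 t=23 v=9: → [23,26); WM=15
i=19 t=13 v=6: → [0,16); WM=15
i=20 t=20 v=8: → [18,23); WM=20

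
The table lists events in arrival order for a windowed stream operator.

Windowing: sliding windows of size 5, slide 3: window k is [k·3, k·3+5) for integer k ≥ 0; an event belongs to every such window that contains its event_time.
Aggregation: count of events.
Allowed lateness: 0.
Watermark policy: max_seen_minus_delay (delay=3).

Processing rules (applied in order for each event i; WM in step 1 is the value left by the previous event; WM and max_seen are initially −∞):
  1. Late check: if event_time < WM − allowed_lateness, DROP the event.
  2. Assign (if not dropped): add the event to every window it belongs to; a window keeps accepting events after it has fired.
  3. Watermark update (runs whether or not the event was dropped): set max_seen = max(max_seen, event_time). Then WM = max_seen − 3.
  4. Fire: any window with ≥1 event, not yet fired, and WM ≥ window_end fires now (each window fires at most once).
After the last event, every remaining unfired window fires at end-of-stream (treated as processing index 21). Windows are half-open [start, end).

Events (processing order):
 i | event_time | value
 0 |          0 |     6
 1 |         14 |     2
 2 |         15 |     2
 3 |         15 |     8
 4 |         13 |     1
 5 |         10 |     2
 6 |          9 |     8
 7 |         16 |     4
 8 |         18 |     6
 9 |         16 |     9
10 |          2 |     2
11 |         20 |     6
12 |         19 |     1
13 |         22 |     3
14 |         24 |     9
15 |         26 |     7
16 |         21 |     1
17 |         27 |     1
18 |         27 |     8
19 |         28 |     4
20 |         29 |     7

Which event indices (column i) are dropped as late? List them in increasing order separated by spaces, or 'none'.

5 6 10 16

i=0 t=0 v=6: → [0,5); WM=-3
i=1 t=14 v=2: → [12,17); WM=11; [0,5) fires=1
i=2 t=15 v=2: → [15,20),[12,17); WM=12
i=3 t=15 v=8: → [15,20),[12,17); WM=12
i=4 t=13 v=1: → [12,17),[9,14); WM=12
i=5 t=10 v=2: DROP (t<12-0); WM=12
i=6 t=9 v=8: DROP (t<12-0); WM=12
i=7 t=16 v=4: → [15,20),[12,17); WM=13
i=8 t=18 v=6: → [18,23),[15,20); WM=15; [9,14) fires=1
i=9 t=16 v=9: → [15,20),[12,17); WM=15
i=10 t=2 v=2: DROP (t<15-0); WM=15
i=11 t=20 v=6: → [18,23); WM=17; [12,17) fires=6
i=12 t=19 v=1: → [18,23),[15,20); WM=17
i=13 t=22 v=3: → [21,26),[18,23); WM=19
i=14 t=24 v=9: → [24,29),[21,26); WM=21; [15,20) fires=6
i=15 t=26 v=7: → [24,29); WM=23; [18,23) fires=4
i=16 t=21 v=1: DROP (t<23-0); WM=23
i=17 t=27 v=1: → [27,32),[24,29); WM=24
i=18 t=27 v=8: → [27,32),[24,29); WM=24
i=19 t=28 v=4: → [27,32),[24,29); WM=25
i=20 t=29 v=7: → [27,32); WM=26; [21,26) fires=2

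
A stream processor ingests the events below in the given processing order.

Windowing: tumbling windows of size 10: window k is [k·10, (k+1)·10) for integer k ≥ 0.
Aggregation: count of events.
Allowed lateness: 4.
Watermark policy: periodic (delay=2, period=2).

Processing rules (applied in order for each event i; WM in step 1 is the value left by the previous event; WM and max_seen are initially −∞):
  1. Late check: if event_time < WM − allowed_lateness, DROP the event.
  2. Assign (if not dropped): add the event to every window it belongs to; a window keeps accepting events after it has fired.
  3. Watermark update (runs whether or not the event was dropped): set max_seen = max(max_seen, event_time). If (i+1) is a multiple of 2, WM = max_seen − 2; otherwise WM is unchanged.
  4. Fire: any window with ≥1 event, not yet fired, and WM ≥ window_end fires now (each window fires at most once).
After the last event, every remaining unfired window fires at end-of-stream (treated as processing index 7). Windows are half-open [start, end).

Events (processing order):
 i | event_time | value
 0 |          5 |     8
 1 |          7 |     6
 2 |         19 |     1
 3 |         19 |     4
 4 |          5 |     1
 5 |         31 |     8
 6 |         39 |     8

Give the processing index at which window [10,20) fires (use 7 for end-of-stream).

i=0 t=5 v=8: → [0,10); WM=−∞
i=1 t=7 v=6: → [0,10); WM=5
i=2 t=19 v=1: → [10,20); WM=5
i=3 t=19 v=4: → [10,20); WM=17; [0,10) fires=2
i=4 t=5 v=1: DROP (t<17-4); WM=17
i=5 t=31 v=8: → [30,40); WM=29; [10,20) fires=2
i=6 t=39 v=8: → [30,40); WM=29

5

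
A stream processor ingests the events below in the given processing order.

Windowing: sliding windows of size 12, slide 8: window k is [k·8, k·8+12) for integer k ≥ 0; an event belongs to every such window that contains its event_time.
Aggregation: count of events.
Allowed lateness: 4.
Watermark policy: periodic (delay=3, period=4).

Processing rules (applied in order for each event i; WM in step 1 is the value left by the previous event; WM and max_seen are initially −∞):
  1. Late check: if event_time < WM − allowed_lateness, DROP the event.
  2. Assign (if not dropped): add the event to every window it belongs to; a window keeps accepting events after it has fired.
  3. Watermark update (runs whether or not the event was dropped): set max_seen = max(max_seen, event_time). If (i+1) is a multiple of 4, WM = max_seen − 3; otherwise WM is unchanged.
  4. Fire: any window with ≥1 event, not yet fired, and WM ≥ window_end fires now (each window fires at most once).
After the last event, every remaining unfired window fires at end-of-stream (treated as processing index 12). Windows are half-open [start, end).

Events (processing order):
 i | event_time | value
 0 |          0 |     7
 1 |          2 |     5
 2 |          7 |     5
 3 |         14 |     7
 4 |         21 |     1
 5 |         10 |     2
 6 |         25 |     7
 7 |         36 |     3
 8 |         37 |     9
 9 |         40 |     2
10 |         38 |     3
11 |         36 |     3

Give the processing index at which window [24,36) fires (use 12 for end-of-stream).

i=0 t=0 v=7: → [0,12); WM=−∞
i=1 t=2 v=5: → [0,12); WM=−∞
i=2 t=7 v=5: → [0,12); WM=−∞
i=3 t=14 v=7: → [8,20); WM=11
i=4 t=21 v=1: → [16,28); WM=11
i=5 t=10 v=2: → [8,20),[0,12); WM=11
i=6 t=25 v=7: → [24,36),[16,28); WM=11
i=7 t=36 v=3: → [32,44); WM=33; [0,12) fires=4 [8,20) fires=2 [16,28) fires=2
i=8 t=37 v=9: → [32,44); WM=33
i=9 t=40 v=2: → [40,52),[32,44); WM=33
i=10 t=38 v=3: → [32,44); WM=33
i=11 t=36 v=3: → [32,44); WM=37; [24,36) fires=1

11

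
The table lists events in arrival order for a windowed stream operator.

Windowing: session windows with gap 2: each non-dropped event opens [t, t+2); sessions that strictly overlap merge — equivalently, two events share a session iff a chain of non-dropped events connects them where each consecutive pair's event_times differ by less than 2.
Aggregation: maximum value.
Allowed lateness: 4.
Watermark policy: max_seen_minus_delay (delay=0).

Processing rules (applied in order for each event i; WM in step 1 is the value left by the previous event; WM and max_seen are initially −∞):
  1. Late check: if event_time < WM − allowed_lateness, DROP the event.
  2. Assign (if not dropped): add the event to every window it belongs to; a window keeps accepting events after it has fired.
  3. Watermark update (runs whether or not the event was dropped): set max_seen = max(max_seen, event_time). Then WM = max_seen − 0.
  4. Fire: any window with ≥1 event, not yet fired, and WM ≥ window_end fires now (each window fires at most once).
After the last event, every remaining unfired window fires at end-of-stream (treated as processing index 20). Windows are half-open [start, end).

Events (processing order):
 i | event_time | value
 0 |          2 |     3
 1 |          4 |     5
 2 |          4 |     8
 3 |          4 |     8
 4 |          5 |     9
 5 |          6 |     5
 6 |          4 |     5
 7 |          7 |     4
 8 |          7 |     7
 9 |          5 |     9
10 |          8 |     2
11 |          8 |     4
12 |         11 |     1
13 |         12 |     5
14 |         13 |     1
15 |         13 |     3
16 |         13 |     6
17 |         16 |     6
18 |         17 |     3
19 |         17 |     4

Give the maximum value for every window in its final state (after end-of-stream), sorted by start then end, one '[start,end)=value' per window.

[2,4)=3 [4,10)=9 [11,15)=6 [16,19)=6

i=0 t=2 v=3: → [2,4); WM=2
i=1 t=4 v=5: → [4,6); WM=4
i=2 t=4 v=8: → [4,6); WM=4
i=3 t=4 v=8: → [4,6); WM=4
i=4 t=5 v=9: → [4,7); WM=5
i=5 t=6 v=5: → [4,8); WM=6
i=6 t=4 v=5: → [4,8); WM=6
i=7 t=7 v=4: → [4,9); WM=7
i=8 t=7 v=7: → [4,9); WM=7
i=9 t=5 v=9: → [4,9); WM=7
i=10 t=8 v=2: → [4,10); WM=8
i=11 t=8 v=4: → [4,10); WM=8
i=12 t=11 v=1: → [11,13); WM=11
i=13 t=12 v=5: → [11,14); WM=12
i=14 t=13 v=1: → [11,15); WM=13
i=15 t=13 v=3: → [11,15); WM=13
i=16 t=13 v=6: → [11,15); WM=13
i=17 t=16 v=6: → [16,18); WM=16
i=18 t=17 v=3: → [16,19); WM=17
i=19 t=17 v=4: → [16,19); WM=17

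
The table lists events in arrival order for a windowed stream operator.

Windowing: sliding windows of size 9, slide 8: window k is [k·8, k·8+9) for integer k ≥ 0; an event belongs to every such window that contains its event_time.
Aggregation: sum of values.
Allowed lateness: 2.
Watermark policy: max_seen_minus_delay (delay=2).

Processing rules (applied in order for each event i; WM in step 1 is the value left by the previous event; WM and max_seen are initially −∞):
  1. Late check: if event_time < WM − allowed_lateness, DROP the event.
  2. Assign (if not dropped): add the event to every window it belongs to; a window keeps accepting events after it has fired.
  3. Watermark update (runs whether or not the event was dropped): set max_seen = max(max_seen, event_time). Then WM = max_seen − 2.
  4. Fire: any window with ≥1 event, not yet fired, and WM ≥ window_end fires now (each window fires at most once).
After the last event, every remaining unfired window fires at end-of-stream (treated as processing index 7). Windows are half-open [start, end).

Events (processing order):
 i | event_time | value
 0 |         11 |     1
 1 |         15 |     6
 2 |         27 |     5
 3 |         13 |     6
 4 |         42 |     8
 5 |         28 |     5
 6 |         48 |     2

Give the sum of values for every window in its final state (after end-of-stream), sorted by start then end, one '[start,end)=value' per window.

[8,17)=7 [24,33)=5 [40,49)=10 [48,57)=2

i=0 t=11 v=1: → [8,17); WM=9
i=1 t=15 v=6: → [8,17); WM=13
i=2 t=27 v=5: → [24,33); WM=25; [8,17) fires=7
i=3 t=13 v=6: DROP (t<25-2); WM=25
i=4 t=42 v=8: → [40,49); WM=40; [24,33) fires=5
i=5 t=28 v=5: DROP (t<40-2); WM=40
i=6 t=48 v=2: → [48,57),[40,49); WM=46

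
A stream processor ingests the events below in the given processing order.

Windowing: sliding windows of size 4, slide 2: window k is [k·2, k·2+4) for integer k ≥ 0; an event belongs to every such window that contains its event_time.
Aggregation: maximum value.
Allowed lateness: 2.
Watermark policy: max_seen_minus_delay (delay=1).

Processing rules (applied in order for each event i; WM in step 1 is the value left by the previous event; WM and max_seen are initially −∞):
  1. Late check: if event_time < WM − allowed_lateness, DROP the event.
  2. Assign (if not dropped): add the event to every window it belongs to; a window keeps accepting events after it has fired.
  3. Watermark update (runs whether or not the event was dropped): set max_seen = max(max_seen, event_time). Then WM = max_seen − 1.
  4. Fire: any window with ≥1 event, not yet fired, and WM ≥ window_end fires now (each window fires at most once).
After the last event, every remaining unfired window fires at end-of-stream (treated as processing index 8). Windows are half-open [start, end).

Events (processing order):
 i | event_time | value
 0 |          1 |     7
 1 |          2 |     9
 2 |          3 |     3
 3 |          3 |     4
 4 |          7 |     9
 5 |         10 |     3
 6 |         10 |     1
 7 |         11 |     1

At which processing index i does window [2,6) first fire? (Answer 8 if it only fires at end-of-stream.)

4

i=0 t=1 v=7: → [0,4); WM=0
i=1 t=2 v=9: → [2,6),[0,4); WM=1
i=2 t=3 v=3: → [2,6),[0,4); WM=2
i=3 t=3 v=4: → [2,6),[0,4); WM=2
i=4 t=7 v=9: → [6,10),[4,8); WM=6; [0,4) fires=9 [2,6) fires=9
i=5 t=10 v=3: → [10,14),[8,12); WM=9; [4,8) fires=9
i=6 t=10 v=1: → [10,14),[8,12); WM=9
i=7 t=11 v=1: → [10,14),[8,12); WM=10; [6,10) fires=9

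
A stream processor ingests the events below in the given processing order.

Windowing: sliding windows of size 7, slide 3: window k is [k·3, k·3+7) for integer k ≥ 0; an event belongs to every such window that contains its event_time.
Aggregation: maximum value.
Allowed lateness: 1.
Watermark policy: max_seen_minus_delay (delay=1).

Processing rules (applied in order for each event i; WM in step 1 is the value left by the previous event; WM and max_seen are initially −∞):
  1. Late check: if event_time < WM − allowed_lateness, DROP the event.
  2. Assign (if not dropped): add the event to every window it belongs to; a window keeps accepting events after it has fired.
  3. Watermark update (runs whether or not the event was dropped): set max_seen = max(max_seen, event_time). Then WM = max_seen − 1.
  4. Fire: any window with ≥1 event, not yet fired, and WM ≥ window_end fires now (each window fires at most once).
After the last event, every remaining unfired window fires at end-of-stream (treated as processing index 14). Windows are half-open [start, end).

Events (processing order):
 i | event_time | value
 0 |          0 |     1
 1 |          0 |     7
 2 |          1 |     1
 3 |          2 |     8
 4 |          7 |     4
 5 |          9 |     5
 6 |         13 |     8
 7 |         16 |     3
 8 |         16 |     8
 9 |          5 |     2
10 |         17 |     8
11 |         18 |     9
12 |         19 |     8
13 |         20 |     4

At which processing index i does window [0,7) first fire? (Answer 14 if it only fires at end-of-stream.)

5

i=0 t=0 v=1: → [0,7); WM=-1
i=1 t=0 v=7: → [0,7); WM=-1
i=2 t=1 v=1: → [0,7); WM=0
i=3 t=2 v=8: → [0,7); WM=1
i=4 t=7 v=4: → [6,13),[3,10); WM=6
i=5 t=9 v=5: → [9,16),[6,13),[3,10); WM=8; [0,7) fires=8
i=6 t=13 v=8: → [12,19),[9,16); WM=12; [3,10) fires=5
i=7 t=16 v=3: → [15,22),[12,19); WM=15; [6,13) fires=5
i=8 t=16 v=8: → [15,22),[12,19); WM=15
i=9 t=5 v=2: DROP (t<15-1); WM=15
i=10 t=17 v=8: → [15,22),[12,19); WM=16; [9,16) fires=8
i=11 t=18 v=9: → [18,25),[15,22),[12,19); WM=17
i=12 t=19 v=8: → [18,25),[15,22); WM=18
i=13 t=20 v=4: → [18,25),[15,22); WM=19; [12,19) fires=9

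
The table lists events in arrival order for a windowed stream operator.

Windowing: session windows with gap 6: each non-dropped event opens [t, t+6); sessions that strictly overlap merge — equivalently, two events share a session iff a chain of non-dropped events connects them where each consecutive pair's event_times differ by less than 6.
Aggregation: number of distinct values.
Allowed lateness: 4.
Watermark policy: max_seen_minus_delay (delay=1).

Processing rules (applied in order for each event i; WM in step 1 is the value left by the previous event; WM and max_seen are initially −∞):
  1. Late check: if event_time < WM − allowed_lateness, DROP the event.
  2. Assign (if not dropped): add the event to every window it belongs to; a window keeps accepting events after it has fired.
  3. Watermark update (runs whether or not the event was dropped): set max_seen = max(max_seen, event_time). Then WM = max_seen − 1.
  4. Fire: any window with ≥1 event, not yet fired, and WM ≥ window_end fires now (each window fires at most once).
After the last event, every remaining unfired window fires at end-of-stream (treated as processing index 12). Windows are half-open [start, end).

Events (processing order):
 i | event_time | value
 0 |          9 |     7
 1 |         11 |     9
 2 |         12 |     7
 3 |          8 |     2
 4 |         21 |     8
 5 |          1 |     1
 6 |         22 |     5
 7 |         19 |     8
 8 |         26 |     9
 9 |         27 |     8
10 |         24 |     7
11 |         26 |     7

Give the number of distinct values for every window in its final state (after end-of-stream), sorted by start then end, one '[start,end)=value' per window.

i=0 t=9 v=7: → [9,15); WM=8
i=1 t=11 v=9: → [9,17); WM=10
i=2 t=12 v=7: → [9,18); WM=11
i=3 t=8 v=2: → [8,18); WM=11
i=4 t=21 v=8: → [21,27); WM=20
i=5 t=1 v=1: DROP (t<20-4); WM=20
i=6 t=22 v=5: → [21,28); WM=21
i=7 t=19 v=8: → [19,28); WM=21
i=8 t=26 v=9: → [19,32); WM=25
i=9 t=27 v=8: → [19,33); WM=26
i=10 t=24 v=7: → [19,33); WM=26
i=11 t=26 v=7: → [19,33); WM=26

[8,18)=3 [19,33)=4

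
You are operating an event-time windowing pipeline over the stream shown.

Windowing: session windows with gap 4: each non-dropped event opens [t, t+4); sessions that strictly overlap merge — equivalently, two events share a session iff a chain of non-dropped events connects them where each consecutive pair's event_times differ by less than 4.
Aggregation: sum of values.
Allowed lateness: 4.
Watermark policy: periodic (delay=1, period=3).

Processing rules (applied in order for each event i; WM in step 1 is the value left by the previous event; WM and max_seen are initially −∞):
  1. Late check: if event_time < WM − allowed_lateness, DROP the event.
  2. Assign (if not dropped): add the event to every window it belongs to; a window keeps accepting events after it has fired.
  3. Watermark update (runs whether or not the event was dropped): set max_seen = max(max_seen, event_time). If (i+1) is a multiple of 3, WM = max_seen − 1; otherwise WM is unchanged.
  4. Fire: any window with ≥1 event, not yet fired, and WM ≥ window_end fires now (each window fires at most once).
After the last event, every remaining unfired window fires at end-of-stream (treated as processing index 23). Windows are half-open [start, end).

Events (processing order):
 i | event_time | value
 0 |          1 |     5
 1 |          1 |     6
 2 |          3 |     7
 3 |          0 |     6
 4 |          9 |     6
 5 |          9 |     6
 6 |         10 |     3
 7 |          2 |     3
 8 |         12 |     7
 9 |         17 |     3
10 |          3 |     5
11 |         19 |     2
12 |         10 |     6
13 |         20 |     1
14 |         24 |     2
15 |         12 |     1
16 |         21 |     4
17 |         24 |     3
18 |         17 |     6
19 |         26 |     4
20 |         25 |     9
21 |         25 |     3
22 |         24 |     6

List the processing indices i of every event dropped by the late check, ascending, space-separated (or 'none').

i=0 t=1 v=5: → [1,5); WM=−∞
i=1 t=1 v=6: → [1,5); WM=−∞
i=2 t=3 v=7: → [1,7); WM=2
i=3 t=0 v=6: → [0,7); WM=2
i=4 t=9 v=6: → [9,13); WM=2
i=5 t=9 v=6: → [9,13); WM=8
i=6 t=10 v=3: → [9,14); WM=8
i=7 t=2 v=3: DROP (t<8-4); WM=8
i=8 t=12 v=7: → [9,16); WM=11
i=9 t=17 v=3: → [17,21); WM=11
i=10 t=3 v=5: DROP (t<11-4); WM=11
i=11 t=19 v=2: → [17,23); WM=18
i=12 t=10 v=6: DROP (t<18-4); WM=18
i=13 t=20 v=1: → [17,24); WM=18
i=14 t=24 v=2: → [24,28); WM=23
i=15 t=12 v=1: DROP (t<23-4); WM=23
i=16 t=21 v=4: → [17,28); WM=23
i=17 t=24 v=3: → [17,28); WM=23
i=18 t=17 v=6: DROP (t<23-4); WM=23
i=19 t=26 v=4: → [17,30); WM=23
i=20 t=25 v=9: → [17,30); WM=25
i=21 t=25 v=3: → [17,30); WM=25
i=22 t=24 v=6: → [17,30); WM=25

7 10 12 15 18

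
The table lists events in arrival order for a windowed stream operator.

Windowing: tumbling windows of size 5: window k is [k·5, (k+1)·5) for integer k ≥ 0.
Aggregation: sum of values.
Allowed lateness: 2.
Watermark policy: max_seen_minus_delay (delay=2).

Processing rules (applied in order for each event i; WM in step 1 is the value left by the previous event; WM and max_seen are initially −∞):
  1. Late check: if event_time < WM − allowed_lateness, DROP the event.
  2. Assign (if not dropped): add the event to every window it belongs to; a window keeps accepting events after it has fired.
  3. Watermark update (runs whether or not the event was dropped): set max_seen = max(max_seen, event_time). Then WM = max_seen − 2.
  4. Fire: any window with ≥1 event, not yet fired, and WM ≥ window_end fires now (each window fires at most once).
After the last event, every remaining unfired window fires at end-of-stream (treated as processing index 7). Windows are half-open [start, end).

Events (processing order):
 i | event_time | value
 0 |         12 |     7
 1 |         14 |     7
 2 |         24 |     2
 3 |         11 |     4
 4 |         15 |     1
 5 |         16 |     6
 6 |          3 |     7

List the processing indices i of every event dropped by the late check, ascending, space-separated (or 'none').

i=0 t=12 v=7: → [10,15); WM=10
i=1 t=14 v=7: → [10,15); WM=12
i=2 t=24 v=2: → [20,25); WM=22; [10,15) fires=14
i=3 t=11 v=4: DROP (t<22-2); WM=22
i=4 t=15 v=1: DROP (t<22-2); WM=22
i=5 t=16 v=6: DROP (t<22-2); WM=22
i=6 t=3 v=7: DROP (t<22-2); WM=22

3 4 5 6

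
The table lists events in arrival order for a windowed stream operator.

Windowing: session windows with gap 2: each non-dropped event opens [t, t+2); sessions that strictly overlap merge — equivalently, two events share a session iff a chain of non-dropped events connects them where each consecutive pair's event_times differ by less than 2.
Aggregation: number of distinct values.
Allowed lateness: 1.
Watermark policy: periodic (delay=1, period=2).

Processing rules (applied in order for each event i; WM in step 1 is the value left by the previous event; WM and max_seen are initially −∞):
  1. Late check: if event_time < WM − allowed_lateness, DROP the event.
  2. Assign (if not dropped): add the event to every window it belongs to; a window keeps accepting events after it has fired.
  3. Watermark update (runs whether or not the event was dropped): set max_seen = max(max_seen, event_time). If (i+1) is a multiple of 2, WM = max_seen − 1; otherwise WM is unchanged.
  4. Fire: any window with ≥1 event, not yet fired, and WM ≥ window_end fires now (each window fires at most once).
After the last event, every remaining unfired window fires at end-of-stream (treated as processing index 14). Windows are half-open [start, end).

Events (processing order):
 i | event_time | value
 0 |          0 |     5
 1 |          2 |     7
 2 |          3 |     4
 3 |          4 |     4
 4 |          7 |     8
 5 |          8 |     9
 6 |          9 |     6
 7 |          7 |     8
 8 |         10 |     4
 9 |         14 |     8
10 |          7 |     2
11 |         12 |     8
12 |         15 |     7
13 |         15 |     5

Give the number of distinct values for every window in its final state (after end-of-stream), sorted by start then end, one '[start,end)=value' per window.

i=0 t=0 v=5: → [0,2); WM=−∞
i=1 t=2 v=7: → [2,4); WM=1
i=2 t=3 v=4: → [2,5); WM=1
i=3 t=4 v=4: → [2,6); WM=3
i=4 t=7 v=8: → [7,9); WM=3
i=5 t=8 v=9: → [7,10); WM=7
i=6 t=9 v=6: → [7,11); WM=7
i=7 t=7 v=8: → [7,11); WM=8
i=8 t=10 v=4: → [7,12); WM=8
i=9 t=14 v=8: → [14,16); WM=13
i=10 t=7 v=2: DROP (t<13-1); WM=13
i=11 t=12 v=8: → [12,14); WM=13
i=12 t=15 v=7: → [14,17); WM=13
i=13 t=15 v=5: → [14,17); WM=14

[0,2)=1 [2,6)=2 [7,12)=4 [12,14)=1 [14,17)=3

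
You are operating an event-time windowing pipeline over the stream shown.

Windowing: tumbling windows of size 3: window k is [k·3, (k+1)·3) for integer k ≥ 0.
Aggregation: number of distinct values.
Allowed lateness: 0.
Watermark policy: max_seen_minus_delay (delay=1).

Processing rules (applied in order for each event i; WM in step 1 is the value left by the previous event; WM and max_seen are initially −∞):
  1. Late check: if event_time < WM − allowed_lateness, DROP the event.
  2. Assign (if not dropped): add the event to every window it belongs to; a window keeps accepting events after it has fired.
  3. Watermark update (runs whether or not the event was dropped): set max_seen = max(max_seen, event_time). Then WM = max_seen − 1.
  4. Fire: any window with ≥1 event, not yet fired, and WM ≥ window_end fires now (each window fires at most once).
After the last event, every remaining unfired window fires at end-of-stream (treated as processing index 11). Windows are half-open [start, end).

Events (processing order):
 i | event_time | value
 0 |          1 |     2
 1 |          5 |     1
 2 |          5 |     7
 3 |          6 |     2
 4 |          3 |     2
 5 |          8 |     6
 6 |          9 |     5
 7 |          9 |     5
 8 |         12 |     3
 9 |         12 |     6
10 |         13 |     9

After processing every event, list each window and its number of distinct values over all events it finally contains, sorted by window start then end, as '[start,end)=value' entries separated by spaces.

i=0 t=1 v=2: → [0,3); WM=0
i=1 t=5 v=1: → [3,6); WM=4; [0,3) fires=1
i=2 t=5 v=7: → [3,6); WM=4
i=3 t=6 v=2: → [6,9); WM=5
i=4 t=3 v=2: DROP (t<5-0); WM=5
i=5 t=8 v=6: → [6,9); WM=7; [3,6) fires=2
i=6 t=9 v=5: → [9,12); WM=8
i=7 t=9 v=5: → [9,12); WM=8
i=8 t=12 v=3: → [12,15); WM=11; [6,9) fires=2
i=9 t=12 v=6: → [12,15); WM=11
i=10 t=13 v=9: → [12,15); WM=12; [9,12) fires=1

[0,3)=1 [3,6)=2 [6,9)=2 [9,12)=1 [12,15)=3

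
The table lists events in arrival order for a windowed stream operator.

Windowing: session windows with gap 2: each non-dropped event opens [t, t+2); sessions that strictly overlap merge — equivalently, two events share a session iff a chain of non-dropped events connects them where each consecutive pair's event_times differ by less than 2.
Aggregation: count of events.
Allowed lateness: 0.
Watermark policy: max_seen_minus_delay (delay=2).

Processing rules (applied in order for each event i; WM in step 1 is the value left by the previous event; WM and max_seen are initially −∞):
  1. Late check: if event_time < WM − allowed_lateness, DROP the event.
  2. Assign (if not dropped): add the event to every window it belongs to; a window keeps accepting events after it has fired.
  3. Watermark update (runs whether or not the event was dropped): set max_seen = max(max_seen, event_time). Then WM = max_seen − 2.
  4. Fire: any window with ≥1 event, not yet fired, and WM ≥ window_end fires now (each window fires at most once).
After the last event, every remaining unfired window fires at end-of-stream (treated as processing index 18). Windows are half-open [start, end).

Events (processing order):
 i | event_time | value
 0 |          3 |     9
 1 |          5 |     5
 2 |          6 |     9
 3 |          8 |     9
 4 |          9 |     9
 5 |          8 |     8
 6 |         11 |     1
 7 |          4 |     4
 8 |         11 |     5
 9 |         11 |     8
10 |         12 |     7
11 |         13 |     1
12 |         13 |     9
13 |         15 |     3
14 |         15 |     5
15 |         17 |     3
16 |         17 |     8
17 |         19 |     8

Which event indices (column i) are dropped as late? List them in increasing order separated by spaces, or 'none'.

i=0 t=3 v=9: → [3,5); WM=1
i=1 t=5 v=5: → [5,7); WM=3
i=2 t=6 v=9: → [5,8); WM=4
i=3 t=8 v=9: → [8,10); WM=6
i=4 t=9 v=9: → [8,11); WM=7
i=5 t=8 v=8: → [8,11); WM=7
i=6 t=11 v=1: → [11,13); WM=9
i=7 t=4 v=4: DROP (t<9-0); WM=9
i=8 t=11 v=5: → [11,13); WM=9
i=9 t=11 v=8: → [11,13); WM=9
i=10 t=12 v=7: → [11,14); WM=10
i=11 t=13 v=1: → [11,15); WM=11
i=12 t=13 v=9: → [11,15); WM=11
i=13 t=15 v=3: → [15,17); WM=13
i=14 t=15 v=5: → [15,17); WM=13
i=15 t=17 v=3: → [17,19); WM=15
i=16 t=17 v=8: → [17,19); WM=15
i=17 t=19 v=8: → [19,21); WM=17

7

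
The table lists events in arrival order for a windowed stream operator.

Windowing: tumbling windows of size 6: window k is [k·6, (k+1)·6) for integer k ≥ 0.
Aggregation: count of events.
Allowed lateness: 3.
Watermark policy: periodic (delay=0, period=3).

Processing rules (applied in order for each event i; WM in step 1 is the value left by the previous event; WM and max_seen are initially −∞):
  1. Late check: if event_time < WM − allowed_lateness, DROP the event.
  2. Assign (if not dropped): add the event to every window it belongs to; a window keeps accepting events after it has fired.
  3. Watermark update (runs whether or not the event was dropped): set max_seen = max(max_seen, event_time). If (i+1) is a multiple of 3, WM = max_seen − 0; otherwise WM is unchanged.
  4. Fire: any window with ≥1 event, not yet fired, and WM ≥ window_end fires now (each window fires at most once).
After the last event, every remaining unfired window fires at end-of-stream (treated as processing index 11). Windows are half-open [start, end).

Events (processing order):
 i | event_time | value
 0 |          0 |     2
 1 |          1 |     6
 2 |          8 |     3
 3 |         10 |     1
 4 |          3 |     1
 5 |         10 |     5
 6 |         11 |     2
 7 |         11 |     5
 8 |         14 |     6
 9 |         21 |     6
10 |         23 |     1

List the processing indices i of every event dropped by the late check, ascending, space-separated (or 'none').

4

i=0 t=0 v=2: → [0,6); WM=−∞
i=1 t=1 v=6: → [0,6); WM=−∞
i=2 t=8 v=3: → [6,12); WM=8; [0,6) fires=2
i=3 t=10 v=1: → [6,12); WM=8
i=4 t=3 v=1: DROP (t<8-3); WM=8
i=5 t=10 v=5: → [6,12); WM=10
i=6 t=11 v=2: → [6,12); WM=10
i=7 t=11 v=5: → [6,12); WM=10
i=8 t=14 v=6: → [12,18); WM=14; [6,12) fires=5
i=9 t=21 v=6: → [18,24); WM=14
i=10 t=23 v=1: → [18,24); WM=14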